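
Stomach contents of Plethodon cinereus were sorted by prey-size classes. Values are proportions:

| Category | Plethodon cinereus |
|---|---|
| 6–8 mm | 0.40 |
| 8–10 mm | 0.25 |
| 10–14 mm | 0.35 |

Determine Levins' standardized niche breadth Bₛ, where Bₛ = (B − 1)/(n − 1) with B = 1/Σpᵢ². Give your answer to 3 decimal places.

0.949

Σpᵢ² = 0.40² + 0.25² + 0.35² = 0.1600 + 0.0625 + 0.1225 = 0.3450
B = 1 / 0.3450 = 2.89855
Bₛ = (B − 1)/(n − 1) = (2.89855 − 1)/(3 − 1) = 1.89855/2 = 0.94928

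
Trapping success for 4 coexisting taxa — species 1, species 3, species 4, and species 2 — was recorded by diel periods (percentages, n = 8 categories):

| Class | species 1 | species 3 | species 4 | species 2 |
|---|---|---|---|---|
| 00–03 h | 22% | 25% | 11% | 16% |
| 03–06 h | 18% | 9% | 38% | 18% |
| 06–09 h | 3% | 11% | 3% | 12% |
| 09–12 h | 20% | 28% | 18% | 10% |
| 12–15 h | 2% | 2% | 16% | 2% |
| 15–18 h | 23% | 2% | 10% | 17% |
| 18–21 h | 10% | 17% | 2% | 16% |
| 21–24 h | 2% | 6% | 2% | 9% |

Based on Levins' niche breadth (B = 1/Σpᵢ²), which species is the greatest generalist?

species 2

Convert percentages to proportions (divide by 100).
Σp_1ᵢ² = 0.22² + 0.18² + 0.03² + 0.20² + 0.02² + 0.23² + 0.10² + 0.02² = 0.0484 + 0.0324 + 0.0009 + 0.0400 + 0.0004 + 0.0529 + 0.0100 + 0.0004 = 0.1854
B_1 = 1 / 0.1854 = 5.3937
Σp_3ᵢ² = 0.25² + 0.09² + 0.11² + 0.28² + 0.02² + 0.02² + 0.17² + 0.06² = 0.0625 + 0.0081 + 0.0121 + 0.0784 + 0.0004 + 0.0004 + 0.0289 + 0.0036 = 0.1944
B_3 = 1 / 0.1944 = 5.1440
Σp_4ᵢ² = 0.11² + 0.38² + 0.03² + 0.18² + 0.16² + 0.10² + 0.02² + 0.02² = 0.0121 + 0.1444 + 0.0009 + 0.0324 + 0.0256 + 0.0100 + 0.0004 + 0.0004 = 0.2262
B_4 = 1 / 0.2262 = 4.4209
Σp_2ᵢ² = 0.16² + 0.18² + 0.12² + 0.10² + 0.02² + 0.17² + 0.16² + 0.09² = 0.0256 + 0.0324 + 0.0144 + 0.0100 + 0.0004 + 0.0289 + 0.0256 + 0.0081 = 0.1454
B_2 = 1 / 0.1454 = 6.8776
Highest B → broadest niche (most generalist): species 2 (B = 6.88).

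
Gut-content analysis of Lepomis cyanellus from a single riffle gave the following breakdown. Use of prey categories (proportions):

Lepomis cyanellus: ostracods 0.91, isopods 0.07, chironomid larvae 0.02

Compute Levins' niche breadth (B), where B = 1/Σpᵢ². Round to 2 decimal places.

Σpᵢ² = 0.91² + 0.07² + 0.02² = 0.8281 + 0.0049 + 0.0004 = 0.8334
B = 1 / 0.8334 = 1.1999

1.20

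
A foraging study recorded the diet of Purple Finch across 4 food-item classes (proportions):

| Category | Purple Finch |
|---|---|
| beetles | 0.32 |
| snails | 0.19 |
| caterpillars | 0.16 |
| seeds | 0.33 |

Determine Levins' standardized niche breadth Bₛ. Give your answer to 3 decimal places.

0.888

Σpᵢ² = 0.32² + 0.19² + 0.16² + 0.33² = 0.1024 + 0.0361 + 0.0256 + 0.1089 = 0.2730
B = 1 / 0.2730 = 3.66300
Bₛ = (B − 1)/(n − 1) = (3.66300 − 1)/(4 − 1) = 2.66300/3 = 0.88767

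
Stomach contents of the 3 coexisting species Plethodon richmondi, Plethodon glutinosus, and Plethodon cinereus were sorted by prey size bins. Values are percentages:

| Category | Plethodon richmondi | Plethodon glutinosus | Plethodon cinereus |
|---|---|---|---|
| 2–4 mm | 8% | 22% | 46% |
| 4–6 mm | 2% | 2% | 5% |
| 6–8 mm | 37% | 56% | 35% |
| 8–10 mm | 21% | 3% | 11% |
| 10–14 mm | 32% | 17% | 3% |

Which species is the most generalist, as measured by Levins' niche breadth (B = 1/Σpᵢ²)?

Convert percentages to proportions (divide by 100).
Σp_richᵢ² = 0.08² + 0.02² + 0.37² + 0.21² + 0.32² = 0.0064 + 0.0004 + 0.1369 + 0.0441 + 0.1024 = 0.2902
B_rich = 1 / 0.2902 = 3.4459
Σp_glutᵢ² = 0.22² + 0.02² + 0.56² + 0.03² + 0.17² = 0.0484 + 0.0004 + 0.3136 + 0.0009 + 0.0289 = 0.3922
B_glut = 1 / 0.3922 = 2.5497
Σp_cineᵢ² = 0.46² + 0.05² + 0.35² + 0.11² + 0.03² = 0.2116 + 0.0025 + 0.1225 + 0.0121 + 0.0009 = 0.3496
B_cine = 1 / 0.3496 = 2.8604
Highest B → broadest niche (most generalist): Plethodon richmondi (B = 3.45).

Plethodon richmondi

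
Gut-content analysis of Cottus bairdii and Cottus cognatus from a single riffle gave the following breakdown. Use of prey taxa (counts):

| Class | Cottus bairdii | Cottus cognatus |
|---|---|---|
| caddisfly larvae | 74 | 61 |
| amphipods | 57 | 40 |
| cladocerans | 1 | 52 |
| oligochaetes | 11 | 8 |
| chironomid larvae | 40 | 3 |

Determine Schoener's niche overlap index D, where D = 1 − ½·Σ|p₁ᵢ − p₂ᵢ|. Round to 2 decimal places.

0.69

Proportions for Cottus bairdii (n=183): 74/183=0.4044, 57/183=0.3115, 1/183=0.0055, 11/183=0.0601, 40/183=0.2186
Proportions for Cottus cognatus (n=164): 61/164=0.3720, 40/164=0.2439, 52/164=0.3171, 8/164=0.0488, 3/164=0.0183
Σ|p₁ᵢ − p₂ᵢ| = 0.0324 + 0.0676 + 0.3116 + 0.0113 + 0.2003 = 0.6232
D = 1 − ½ × 0.6232 = 1 − 0.31160 = 0.68840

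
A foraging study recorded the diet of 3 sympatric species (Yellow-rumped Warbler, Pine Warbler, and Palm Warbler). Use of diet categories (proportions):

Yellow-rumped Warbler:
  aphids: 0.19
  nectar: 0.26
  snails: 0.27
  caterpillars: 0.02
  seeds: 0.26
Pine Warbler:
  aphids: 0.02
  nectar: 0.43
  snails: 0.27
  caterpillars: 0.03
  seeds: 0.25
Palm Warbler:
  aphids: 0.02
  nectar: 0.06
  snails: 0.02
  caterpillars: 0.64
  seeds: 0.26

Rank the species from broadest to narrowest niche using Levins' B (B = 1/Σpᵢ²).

Σp_Yellᵢ² = 0.19² + 0.26² + 0.27² + 0.02² + 0.26² = 0.0361 + 0.0676 + 0.0729 + 0.0004 + 0.0676 = 0.2446
B_Yell = 1 / 0.2446 = 4.0883
Σp_Pineᵢ² = 0.02² + 0.43² + 0.27² + 0.03² + 0.25² = 0.0004 + 0.1849 + 0.0729 + 0.0009 + 0.0625 = 0.3216
B_Pine = 1 / 0.3216 = 3.1095
Σp_Palmᵢ² = 0.02² + 0.06² + 0.02² + 0.64² + 0.26² = 0.0004 + 0.0036 + 0.0004 + 0.4096 + 0.0676 = 0.4816
B_Palm = 1 / 0.4816 = 2.0764
Ranking by B (broadest → narrowest): Yellow-rumped Warbler (4.09) > Pine Warbler (3.11) > Palm Warbler (2.08)

Yellow-rumped Warbler > Pine Warbler > Palm Warbler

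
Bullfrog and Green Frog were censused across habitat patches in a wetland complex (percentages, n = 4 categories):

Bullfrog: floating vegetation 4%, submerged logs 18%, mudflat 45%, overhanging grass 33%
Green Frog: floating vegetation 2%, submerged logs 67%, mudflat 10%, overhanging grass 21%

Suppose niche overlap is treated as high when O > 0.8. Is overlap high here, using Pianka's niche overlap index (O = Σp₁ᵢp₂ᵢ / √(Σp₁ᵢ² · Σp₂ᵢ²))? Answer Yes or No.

No

Convert percentages to proportions (divide by 100).
Σ p₁ᵢp₂ᵢ = 0.0008 + 0.1206 + 0.0450 + 0.0693 = 0.2357
Σp_1ᵢ² = 0.04² + 0.18² + 0.45² + 0.33² = 0.0016 + 0.0324 + 0.2025 + 0.1089 = 0.3454
Σp_2ᵢ² = 0.02² + 0.67² + 0.10² + 0.21² = 0.0004 + 0.4489 + 0.0100 + 0.0441 = 0.5034
O = 0.2357 / √(0.3454 × 0.5034) = 0.2357 / 0.41698 = 0.5653
O = 0.5653 < 0.8 → No.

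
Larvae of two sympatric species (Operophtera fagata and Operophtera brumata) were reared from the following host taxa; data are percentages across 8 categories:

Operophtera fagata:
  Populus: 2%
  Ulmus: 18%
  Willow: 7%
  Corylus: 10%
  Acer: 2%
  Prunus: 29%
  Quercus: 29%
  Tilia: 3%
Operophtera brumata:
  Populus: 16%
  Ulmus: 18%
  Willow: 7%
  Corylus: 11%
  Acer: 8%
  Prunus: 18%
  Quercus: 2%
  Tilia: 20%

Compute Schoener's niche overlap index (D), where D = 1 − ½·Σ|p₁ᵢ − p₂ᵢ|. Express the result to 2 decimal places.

0.62

Convert percentages to proportions (divide by 100).
Σ|p₁ᵢ − p₂ᵢ| = 0.14 + 0.00 + 0.00 + 0.01 + 0.06 + 0.11 + 0.27 + 0.17 = 0.76
D = 1 − ½ × 0.76 = 1 − 0.380 = 0.6200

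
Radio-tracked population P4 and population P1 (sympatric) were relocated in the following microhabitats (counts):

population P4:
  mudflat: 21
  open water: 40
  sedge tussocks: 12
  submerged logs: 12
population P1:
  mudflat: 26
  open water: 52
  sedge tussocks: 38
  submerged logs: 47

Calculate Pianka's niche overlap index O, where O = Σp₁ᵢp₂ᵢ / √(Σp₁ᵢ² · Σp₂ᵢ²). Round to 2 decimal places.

Proportions for population P4 (n=85): 21/85=0.2471, 40/85=0.4706, 12/85=0.1412, 12/85=0.1412
Proportions for population P1 (n=163): 26/163=0.1595, 52/163=0.3190, 38/163=0.2331, 47/163=0.2883
Σ p₁ᵢp₂ᵢ = 0.039412 + 0.150121 + 0.032914 + 0.040708 = 0.263155
Σp_1ᵢ² = 0.2471² + 0.4706² + 0.1412² + 0.1412² = 0.061058 + 0.221464 + 0.019937 + 0.019937 = 0.322396
Σp_2ᵢ² = 0.1595² + 0.3190² + 0.2331² + 0.2883² = 0.025440 + 0.101761 + 0.054336 + 0.083117 = 0.264654
O = 0.263155 / √(0.322396 × 0.264654) = 0.263155 / 0.2921017 = 0.9009

0.90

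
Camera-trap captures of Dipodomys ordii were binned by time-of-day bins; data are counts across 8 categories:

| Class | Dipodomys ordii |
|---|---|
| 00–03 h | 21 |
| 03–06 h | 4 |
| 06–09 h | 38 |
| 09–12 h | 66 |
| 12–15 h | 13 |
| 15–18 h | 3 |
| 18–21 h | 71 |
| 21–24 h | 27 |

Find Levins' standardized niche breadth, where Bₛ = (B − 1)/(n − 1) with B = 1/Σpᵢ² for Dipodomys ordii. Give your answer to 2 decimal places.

Proportions for Dipodomys ordii (n=243): 21/243=0.0864, 4/243=0.0165, 38/243=0.1564, 66/243=0.2716, 13/243=0.0535, 3/243=0.0123, 71/243=0.2922, 27/243=0.1111
Σpᵢ² = 0.0864² + 0.0165² + 0.1564² + 0.2716² + 0.0535² + 0.0123² + 0.2922² + 0.1111² = 0.007465 + 0.000272 + 0.024461 + 0.073767 + 0.002862 + 0.000151 + 0.085381 + 0.012343 = 0.206702
B = 1 / 0.206702 = 4.8379
Bₛ = (B − 1)/(n − 1) = (4.8379 − 1)/(8 − 1) = 3.8379/7 = 0.5483

0.55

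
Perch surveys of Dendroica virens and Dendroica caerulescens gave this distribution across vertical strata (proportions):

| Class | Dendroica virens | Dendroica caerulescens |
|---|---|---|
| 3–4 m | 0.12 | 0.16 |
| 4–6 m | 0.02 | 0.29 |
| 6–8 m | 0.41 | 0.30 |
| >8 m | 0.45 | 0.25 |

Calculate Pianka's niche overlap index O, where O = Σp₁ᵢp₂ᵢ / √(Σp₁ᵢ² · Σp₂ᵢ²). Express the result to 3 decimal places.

0.819

Σ p₁ᵢp₂ᵢ = 0.0192 + 0.0058 + 0.1230 + 0.1125 = 0.2605
Σp_1ᵢ² = 0.12² + 0.02² + 0.41² + 0.45² = 0.0144 + 0.0004 + 0.1681 + 0.2025 = 0.3854
Σp_2ᵢ² = 0.16² + 0.29² + 0.30² + 0.25² = 0.0256 + 0.0841 + 0.0900 + 0.0625 = 0.2622
O = 0.2605 / √(0.3854 × 0.2622) = 0.2605 / 0.317887 = 0.81947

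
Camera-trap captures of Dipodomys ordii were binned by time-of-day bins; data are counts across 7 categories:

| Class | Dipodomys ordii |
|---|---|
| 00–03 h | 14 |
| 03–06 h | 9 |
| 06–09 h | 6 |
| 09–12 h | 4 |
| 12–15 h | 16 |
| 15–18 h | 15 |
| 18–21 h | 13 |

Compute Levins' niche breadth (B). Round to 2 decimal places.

Proportions for Dipodomys ordii (n=77): 14/77=0.1818, 9/77=0.1169, 6/77=0.0779, 4/77=0.0519, 16/77=0.2078, 15/77=0.1948, 13/77=0.1688
Σpᵢ² = 0.1818² + 0.1169² + 0.0779² + 0.0519² + 0.2078² + 0.1948² + 0.1688² = 0.033051 + 0.013666 + 0.006068 + 0.002694 + 0.043181 + 0.037947 + 0.028493 = 0.165100
B = 1 / 0.165100 = 6.0569

6.06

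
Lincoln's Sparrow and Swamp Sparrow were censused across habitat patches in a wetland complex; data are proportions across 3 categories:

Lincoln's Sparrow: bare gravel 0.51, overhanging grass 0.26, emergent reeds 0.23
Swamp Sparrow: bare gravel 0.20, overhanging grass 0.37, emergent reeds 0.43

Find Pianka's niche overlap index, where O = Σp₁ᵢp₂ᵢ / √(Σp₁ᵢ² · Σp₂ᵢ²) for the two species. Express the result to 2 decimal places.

Σ p₁ᵢp₂ᵢ = 0.1020 + 0.0962 + 0.0989 = 0.2971
Σp_1ᵢ² = 0.51² + 0.26² + 0.23² = 0.2601 + 0.0676 + 0.0529 = 0.3806
Σp_2ᵢ² = 0.20² + 0.37² + 0.43² = 0.0400 + 0.1369 + 0.1849 = 0.3618
O = 0.2971 / √(0.3806 × 0.3618) = 0.2971 / 0.37108 = 0.8006

0.80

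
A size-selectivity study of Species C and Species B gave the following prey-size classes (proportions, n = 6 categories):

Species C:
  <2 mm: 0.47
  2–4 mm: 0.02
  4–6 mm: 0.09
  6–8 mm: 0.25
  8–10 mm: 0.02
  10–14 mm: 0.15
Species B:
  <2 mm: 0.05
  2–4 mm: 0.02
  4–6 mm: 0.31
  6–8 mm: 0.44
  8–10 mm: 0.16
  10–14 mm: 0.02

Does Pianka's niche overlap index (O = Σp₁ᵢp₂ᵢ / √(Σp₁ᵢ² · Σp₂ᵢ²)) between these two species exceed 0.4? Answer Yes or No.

Σ p₁ᵢp₂ᵢ = 0.0235 + 0.0004 + 0.0279 + 0.1100 + 0.0032 + 0.0030 = 0.1680
Σp_1ᵢ² = 0.47² + 0.02² + 0.09² + 0.25² + 0.02² + 0.15² = 0.2209 + 0.0004 + 0.0081 + 0.0625 + 0.0004 + 0.0225 = 0.3148
Σp_2ᵢ² = 0.05² + 0.02² + 0.31² + 0.44² + 0.16² + 0.02² = 0.0025 + 0.0004 + 0.0961 + 0.1936 + 0.0256 + 0.0004 = 0.3186
O = 0.1680 / √(0.3148 × 0.3186) = 0.1680 / 0.31669 = 0.5305
O = 0.5305 > 0.4 → Yes.

Yes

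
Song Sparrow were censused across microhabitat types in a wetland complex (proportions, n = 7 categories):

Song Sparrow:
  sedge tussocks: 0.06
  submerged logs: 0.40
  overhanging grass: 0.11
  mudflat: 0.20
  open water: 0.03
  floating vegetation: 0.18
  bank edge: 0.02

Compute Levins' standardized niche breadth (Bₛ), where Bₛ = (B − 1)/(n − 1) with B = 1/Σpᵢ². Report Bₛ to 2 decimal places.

0.50

Σpᵢ² = 0.06² + 0.40² + 0.11² + 0.20² + 0.03² + 0.18² + 0.02² = 0.0036 + 0.1600 + 0.0121 + 0.0400 + 0.0009 + 0.0324 + 0.0004 = 0.2494
B = 1 / 0.2494 = 4.0096
Bₛ = (B − 1)/(n − 1) = (4.0096 − 1)/(7 − 1) = 3.0096/6 = 0.5016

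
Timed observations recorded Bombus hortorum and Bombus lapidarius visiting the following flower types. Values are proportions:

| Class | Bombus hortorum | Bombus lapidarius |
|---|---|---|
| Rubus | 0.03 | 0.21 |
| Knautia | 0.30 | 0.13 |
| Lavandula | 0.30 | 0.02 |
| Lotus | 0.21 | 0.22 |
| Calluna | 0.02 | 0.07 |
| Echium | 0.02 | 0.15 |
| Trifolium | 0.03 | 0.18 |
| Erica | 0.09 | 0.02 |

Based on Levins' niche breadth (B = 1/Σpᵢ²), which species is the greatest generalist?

Σp_hortᵢ² = 0.03² + 0.30² + 0.30² + 0.21² + 0.02² + 0.02² + 0.03² + 0.09² = 0.0009 + 0.0900 + 0.0900 + 0.0441 + 0.0004 + 0.0004 + 0.0009 + 0.0081 = 0.2348
B_hort = 1 / 0.2348 = 4.2589
Σp_lapiᵢ² = 0.21² + 0.13² + 0.02² + 0.22² + 0.07² + 0.15² + 0.18² + 0.02² = 0.0441 + 0.0169 + 0.0004 + 0.0484 + 0.0049 + 0.0225 + 0.0324 + 0.0004 = 0.1700
B_lapi = 1 / 0.1700 = 5.8824
Highest B → broadest niche (most generalist): Bombus lapidarius (B = 5.88).

Bombus lapidarius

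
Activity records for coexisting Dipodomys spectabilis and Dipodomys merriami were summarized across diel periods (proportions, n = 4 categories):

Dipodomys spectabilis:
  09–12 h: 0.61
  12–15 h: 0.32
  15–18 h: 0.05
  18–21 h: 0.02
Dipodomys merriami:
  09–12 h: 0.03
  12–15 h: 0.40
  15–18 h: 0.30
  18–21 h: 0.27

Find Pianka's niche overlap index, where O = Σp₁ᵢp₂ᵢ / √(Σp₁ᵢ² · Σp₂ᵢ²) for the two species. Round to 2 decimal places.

Σ p₁ᵢp₂ᵢ = 0.0183 + 0.1280 + 0.0150 + 0.0054 = 0.1667
Σp_1ᵢ² = 0.61² + 0.32² + 0.05² + 0.02² = 0.3721 + 0.1024 + 0.0025 + 0.0004 = 0.4774
Σp_2ᵢ² = 0.03² + 0.40² + 0.30² + 0.27² = 0.0009 + 0.1600 + 0.0900 + 0.0729 = 0.3238
O = 0.1667 / √(0.4774 × 0.3238) = 0.1667 / 0.39317 = 0.4240

0.42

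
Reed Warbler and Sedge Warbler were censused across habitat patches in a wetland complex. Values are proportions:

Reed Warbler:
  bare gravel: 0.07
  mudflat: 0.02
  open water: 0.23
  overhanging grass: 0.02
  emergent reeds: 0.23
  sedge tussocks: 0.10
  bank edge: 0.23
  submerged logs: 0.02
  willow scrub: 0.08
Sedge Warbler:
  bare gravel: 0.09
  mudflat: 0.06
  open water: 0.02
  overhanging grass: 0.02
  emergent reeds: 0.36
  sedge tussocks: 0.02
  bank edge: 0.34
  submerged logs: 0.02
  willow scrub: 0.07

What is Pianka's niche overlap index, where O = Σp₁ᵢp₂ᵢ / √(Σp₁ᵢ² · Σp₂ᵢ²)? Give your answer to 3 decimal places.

0.831

Σ p₁ᵢp₂ᵢ = 0.0063 + 0.0012 + 0.0046 + 0.0004 + 0.0828 + 0.0020 + 0.0782 + 0.0004 + 0.0056 = 0.1815
Σp_1ᵢ² = 0.07² + 0.02² + 0.23² + 0.02² + 0.23² + 0.10² + 0.23² + 0.02² + 0.08² = 0.0049 + 0.0004 + 0.0529 + 0.0004 + 0.0529 + 0.0100 + 0.0529 + 0.0004 + 0.0064 = 0.1812
Σp_2ᵢ² = 0.09² + 0.06² + 0.02² + 0.02² + 0.36² + 0.02² + 0.34² + 0.02² + 0.07² = 0.0081 + 0.0036 + 0.0004 + 0.0004 + 0.1296 + 0.0004 + 0.1156 + 0.0004 + 0.0049 = 0.2634
O = 0.1815 / √(0.1812 × 0.2634) = 0.1815 / 0.218468 = 0.83079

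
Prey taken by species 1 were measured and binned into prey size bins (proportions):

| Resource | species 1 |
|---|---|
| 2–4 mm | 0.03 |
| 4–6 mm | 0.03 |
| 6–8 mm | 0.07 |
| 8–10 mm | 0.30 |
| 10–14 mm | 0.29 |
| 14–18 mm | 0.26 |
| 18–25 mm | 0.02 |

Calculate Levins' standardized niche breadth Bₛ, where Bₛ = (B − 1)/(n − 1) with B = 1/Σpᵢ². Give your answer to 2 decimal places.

0.50

Σpᵢ² = 0.03² + 0.03² + 0.07² + 0.30² + 0.29² + 0.26² + 0.02² = 0.0009 + 0.0009 + 0.0049 + 0.0900 + 0.0841 + 0.0676 + 0.0004 = 0.2488
B = 1 / 0.2488 = 4.0193
Bₛ = (B − 1)/(n − 1) = (4.0193 − 1)/(7 − 1) = 3.0193/6 = 0.5032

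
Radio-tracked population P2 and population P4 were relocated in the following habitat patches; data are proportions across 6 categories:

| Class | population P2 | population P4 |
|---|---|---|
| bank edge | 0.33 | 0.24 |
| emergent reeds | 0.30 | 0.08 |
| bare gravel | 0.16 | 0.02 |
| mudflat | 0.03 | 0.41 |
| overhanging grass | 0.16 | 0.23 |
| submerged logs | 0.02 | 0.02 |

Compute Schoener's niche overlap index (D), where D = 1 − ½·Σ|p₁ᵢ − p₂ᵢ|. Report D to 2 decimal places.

0.55

Σ|p₁ᵢ − p₂ᵢ| = 0.09 + 0.22 + 0.14 + 0.38 + 0.07 + 0.00 = 0.90
D = 1 − ½ × 0.90 = 1 − 0.450 = 0.5500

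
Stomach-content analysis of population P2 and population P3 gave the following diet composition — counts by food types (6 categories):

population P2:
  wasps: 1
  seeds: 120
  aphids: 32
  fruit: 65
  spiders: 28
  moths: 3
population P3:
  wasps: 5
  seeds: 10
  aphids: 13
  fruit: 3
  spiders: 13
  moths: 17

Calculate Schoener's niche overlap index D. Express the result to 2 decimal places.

0.47

Proportions for population P2 (n=249): 1/249=0.0040, 120/249=0.4819, 32/249=0.1285, 65/249=0.2610, 28/249=0.1124, 3/249=0.0120
Proportions for population P3 (n=61): 5/61=0.0820, 10/61=0.1639, 13/61=0.2131, 3/61=0.0492, 13/61=0.2131, 17/61=0.2787
Σ|p₁ᵢ − p₂ᵢ| = 0.0780 + 0.3180 + 0.0846 + 0.2118 + 0.1007 + 0.2667 = 1.0598
D = 1 − ½ × 1.0598 = 1 − 0.52990 = 0.47010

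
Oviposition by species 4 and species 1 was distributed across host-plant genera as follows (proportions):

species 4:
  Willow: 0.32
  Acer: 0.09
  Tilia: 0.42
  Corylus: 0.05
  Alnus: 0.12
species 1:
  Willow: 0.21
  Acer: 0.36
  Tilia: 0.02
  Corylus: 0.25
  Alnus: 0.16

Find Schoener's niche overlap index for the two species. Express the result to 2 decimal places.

0.49

Σ|p₁ᵢ − p₂ᵢ| = 0.11 + 0.27 + 0.40 + 0.20 + 0.04 = 1.02
D = 1 − ½ × 1.02 = 1 − 0.510 = 0.4900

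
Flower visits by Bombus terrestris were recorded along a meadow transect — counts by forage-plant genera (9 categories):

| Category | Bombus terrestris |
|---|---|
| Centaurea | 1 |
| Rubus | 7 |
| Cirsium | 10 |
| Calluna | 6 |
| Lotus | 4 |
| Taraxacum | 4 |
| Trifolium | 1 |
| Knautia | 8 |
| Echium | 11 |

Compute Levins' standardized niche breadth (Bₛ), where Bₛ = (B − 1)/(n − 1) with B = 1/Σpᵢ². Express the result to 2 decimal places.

0.71

Proportions for Bombus terrestris (n=52): 1/52=0.0192, 7/52=0.1346, 10/52=0.1923, 6/52=0.1154, 4/52=0.0769, 4/52=0.0769, 1/52=0.0192, 8/52=0.1538, 11/52=0.2115
Σpᵢ² = 0.0192² + 0.1346² + 0.1923² + 0.1154² + 0.0769² + 0.0769² + 0.0192² + 0.1538² + 0.2115² = 0.000369 + 0.018117 + 0.036979 + 0.013317 + 0.005914 + 0.005914 + 0.000369 + 0.023654 + 0.044732 = 0.149365
B = 1 / 0.149365 = 6.6950
Bₛ = (B − 1)/(n − 1) = (6.6950 − 1)/(9 − 1) = 5.6950/8 = 0.7119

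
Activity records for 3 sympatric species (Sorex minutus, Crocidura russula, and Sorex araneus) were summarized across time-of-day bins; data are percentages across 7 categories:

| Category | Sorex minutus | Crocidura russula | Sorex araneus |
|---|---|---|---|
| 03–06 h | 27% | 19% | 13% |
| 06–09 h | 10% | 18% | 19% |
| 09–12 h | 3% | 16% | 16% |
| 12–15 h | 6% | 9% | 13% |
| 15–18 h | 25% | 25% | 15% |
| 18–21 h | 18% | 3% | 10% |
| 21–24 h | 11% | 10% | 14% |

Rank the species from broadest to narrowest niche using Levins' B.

Sorex araneus > Crocidura russula > Sorex minutus

Convert percentages to proportions (divide by 100).
Σp_minuᵢ² = 0.27² + 0.10² + 0.03² + 0.06² + 0.25² + 0.18² + 0.11² = 0.0729 + 0.0100 + 0.0009 + 0.0036 + 0.0625 + 0.0324 + 0.0121 = 0.1944
B_minu = 1 / 0.1944 = 5.1440
Σp_russᵢ² = 0.19² + 0.18² + 0.16² + 0.09² + 0.25² + 0.03² + 0.10² = 0.0361 + 0.0324 + 0.0256 + 0.0081 + 0.0625 + 0.0009 + 0.0100 = 0.1756
B_russ = 1 / 0.1756 = 5.6948
Σp_aranᵢ² = 0.13² + 0.19² + 0.16² + 0.13² + 0.15² + 0.10² + 0.14² = 0.0169 + 0.0361 + 0.0256 + 0.0169 + 0.0225 + 0.0100 + 0.0196 = 0.1476
B_aran = 1 / 0.1476 = 6.7751
Ranking by B (broadest → narrowest): Sorex araneus (6.78) > Crocidura russula (5.69) > Sorex minutus (5.14)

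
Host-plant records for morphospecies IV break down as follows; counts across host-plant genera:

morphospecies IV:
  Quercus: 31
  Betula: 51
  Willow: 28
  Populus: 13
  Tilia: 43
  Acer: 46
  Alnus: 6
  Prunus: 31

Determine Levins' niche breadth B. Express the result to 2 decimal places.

Proportions for morphospecies IV (n=249): 31/249=0.1245, 51/249=0.2048, 28/249=0.1124, 13/249=0.0522, 43/249=0.1727, 46/249=0.1847, 6/249=0.0241, 31/249=0.1245
Σpᵢ² = 0.1245² + 0.2048² + 0.1124² + 0.0522² + 0.1727² + 0.1847² + 0.0241² + 0.1245² = 0.015500 + 0.041943 + 0.012634 + 0.002725 + 0.029825 + 0.034114 + 0.000581 + 0.015500 = 0.152822
B = 1 / 0.152822 = 6.5436

6.54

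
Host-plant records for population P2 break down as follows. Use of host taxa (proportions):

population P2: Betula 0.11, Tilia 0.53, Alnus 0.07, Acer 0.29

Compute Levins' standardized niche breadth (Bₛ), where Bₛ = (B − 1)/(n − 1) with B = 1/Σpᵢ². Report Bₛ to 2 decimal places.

Σpᵢ² = 0.11² + 0.53² + 0.07² + 0.29² = 0.0121 + 0.2809 + 0.0049 + 0.0841 = 0.3820
B = 1 / 0.3820 = 2.6178
Bₛ = (B − 1)/(n − 1) = (2.6178 − 1)/(4 − 1) = 1.6178/3 = 0.5393

0.54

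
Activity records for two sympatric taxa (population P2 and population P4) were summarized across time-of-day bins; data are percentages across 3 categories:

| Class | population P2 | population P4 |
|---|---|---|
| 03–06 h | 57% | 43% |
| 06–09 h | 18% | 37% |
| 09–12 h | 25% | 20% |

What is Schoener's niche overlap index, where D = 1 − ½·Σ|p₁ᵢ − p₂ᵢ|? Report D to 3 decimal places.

0.810

Convert percentages to proportions (divide by 100).
Σ|p₁ᵢ − p₂ᵢ| = 0.14 + 0.19 + 0.05 = 0.38
D = 1 − ½ × 0.38 = 1 − 0.190 = 0.81000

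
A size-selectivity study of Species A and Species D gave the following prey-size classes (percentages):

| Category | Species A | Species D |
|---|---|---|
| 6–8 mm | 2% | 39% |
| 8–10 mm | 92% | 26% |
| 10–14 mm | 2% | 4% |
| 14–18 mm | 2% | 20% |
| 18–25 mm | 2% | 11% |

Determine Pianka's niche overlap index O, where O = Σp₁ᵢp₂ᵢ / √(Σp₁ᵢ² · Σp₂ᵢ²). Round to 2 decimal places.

0.53

Convert percentages to proportions (divide by 100).
Σ p₁ᵢp₂ᵢ = 0.0078 + 0.2392 + 0.0008 + 0.0040 + 0.0022 = 0.2540
Σp_1ᵢ² = 0.02² + 0.92² + 0.02² + 0.02² + 0.02² = 0.0004 + 0.8464 + 0.0004 + 0.0004 + 0.0004 = 0.8480
Σp_2ᵢ² = 0.39² + 0.26² + 0.04² + 0.20² + 0.11² = 0.1521 + 0.0676 + 0.0016 + 0.0400 + 0.0121 = 0.2734
O = 0.2540 / √(0.8480 × 0.2734) = 0.2540 / 0.48150 = 0.5275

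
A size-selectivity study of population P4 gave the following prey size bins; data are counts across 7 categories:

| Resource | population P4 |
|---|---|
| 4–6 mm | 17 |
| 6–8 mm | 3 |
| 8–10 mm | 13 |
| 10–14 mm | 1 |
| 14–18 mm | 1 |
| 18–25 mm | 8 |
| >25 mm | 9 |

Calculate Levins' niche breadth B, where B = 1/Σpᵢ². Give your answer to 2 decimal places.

Proportions for population P4 (n=52): 17/52=0.3269, 3/52=0.0577, 13/52=0.2500, 1/52=0.0192, 1/52=0.0192, 8/52=0.1538, 9/52=0.1731
Σpᵢ² = 0.3269² + 0.0577² + 0.2500² + 0.0192² + 0.0192² + 0.1538² + 0.1731² = 0.106864 + 0.003329 + 0.062500 + 0.000369 + 0.000369 + 0.023654 + 0.029964 = 0.227049
B = 1 / 0.227049 = 4.4043

4.40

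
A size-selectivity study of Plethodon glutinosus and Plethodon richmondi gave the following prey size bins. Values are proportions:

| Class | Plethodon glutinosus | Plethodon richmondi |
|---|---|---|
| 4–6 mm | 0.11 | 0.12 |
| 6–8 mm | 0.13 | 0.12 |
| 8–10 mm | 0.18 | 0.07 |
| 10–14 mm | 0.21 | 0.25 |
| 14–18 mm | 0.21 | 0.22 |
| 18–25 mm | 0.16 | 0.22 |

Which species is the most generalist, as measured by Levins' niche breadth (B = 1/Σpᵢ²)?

Σp_glutᵢ² = 0.11² + 0.13² + 0.18² + 0.21² + 0.21² + 0.16² = 0.0121 + 0.0169 + 0.0324 + 0.0441 + 0.0441 + 0.0256 = 0.1752
B_glut = 1 / 0.1752 = 5.7078
Σp_richᵢ² = 0.12² + 0.12² + 0.07² + 0.25² + 0.22² + 0.22² = 0.0144 + 0.0144 + 0.0049 + 0.0625 + 0.0484 + 0.0484 = 0.1930
B_rich = 1 / 0.1930 = 5.1813
Highest B → broadest niche (most generalist): Plethodon glutinosus (B = 5.71).

Plethodon glutinosus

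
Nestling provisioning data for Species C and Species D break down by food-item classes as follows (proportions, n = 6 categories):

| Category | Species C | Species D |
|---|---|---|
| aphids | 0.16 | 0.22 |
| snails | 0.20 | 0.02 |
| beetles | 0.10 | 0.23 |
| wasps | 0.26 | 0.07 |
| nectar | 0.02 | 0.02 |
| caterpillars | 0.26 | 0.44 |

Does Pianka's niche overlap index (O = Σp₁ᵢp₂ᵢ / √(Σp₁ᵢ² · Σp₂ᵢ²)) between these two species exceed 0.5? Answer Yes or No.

Yes

Σ p₁ᵢp₂ᵢ = 0.0352 + 0.0040 + 0.0230 + 0.0182 + 0.0004 + 0.1144 = 0.1952
Σp_1ᵢ² = 0.16² + 0.20² + 0.10² + 0.26² + 0.02² + 0.26² = 0.0256 + 0.0400 + 0.0100 + 0.0676 + 0.0004 + 0.0676 = 0.2112
Σp_2ᵢ² = 0.22² + 0.02² + 0.23² + 0.07² + 0.02² + 0.44² = 0.0484 + 0.0004 + 0.0529 + 0.0049 + 0.0004 + 0.1936 = 0.3006
O = 0.1952 / √(0.2112 × 0.3006) = 0.1952 / 0.25197 = 0.7747
O = 0.7747 > 0.5 → Yes.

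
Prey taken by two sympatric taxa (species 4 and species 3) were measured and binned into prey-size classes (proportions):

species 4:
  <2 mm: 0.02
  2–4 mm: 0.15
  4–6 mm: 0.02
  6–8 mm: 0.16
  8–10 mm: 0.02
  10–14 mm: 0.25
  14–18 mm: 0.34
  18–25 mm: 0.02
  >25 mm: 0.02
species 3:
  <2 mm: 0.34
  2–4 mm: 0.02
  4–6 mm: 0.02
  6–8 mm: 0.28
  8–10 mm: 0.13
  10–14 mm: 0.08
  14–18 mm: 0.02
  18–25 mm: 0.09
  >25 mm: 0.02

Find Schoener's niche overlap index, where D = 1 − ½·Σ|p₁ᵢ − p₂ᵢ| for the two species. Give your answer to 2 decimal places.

0.38

Σ|p₁ᵢ − p₂ᵢ| = 0.32 + 0.13 + 0.00 + 0.12 + 0.11 + 0.17 + 0.32 + 0.07 + 0.00 = 1.24
D = 1 − ½ × 1.24 = 1 − 0.620 = 0.3800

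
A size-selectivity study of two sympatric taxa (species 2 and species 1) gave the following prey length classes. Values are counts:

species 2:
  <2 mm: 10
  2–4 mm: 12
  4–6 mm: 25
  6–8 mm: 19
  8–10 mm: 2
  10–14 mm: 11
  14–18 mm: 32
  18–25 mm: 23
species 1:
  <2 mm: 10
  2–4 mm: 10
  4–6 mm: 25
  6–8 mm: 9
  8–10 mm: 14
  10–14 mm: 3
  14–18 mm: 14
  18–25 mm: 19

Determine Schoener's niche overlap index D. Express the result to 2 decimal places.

Proportions for species 2 (n=134): 10/134=0.0746, 12/134=0.0896, 25/134=0.1866, 19/134=0.1418, 2/134=0.0149, 11/134=0.0821, 32/134=0.2388, 23/134=0.1716
Proportions for species 1 (n=104): 10/104=0.0962, 10/104=0.0962, 25/104=0.2404, 9/104=0.0865, 14/104=0.1346, 3/104=0.0288, 14/104=0.1346, 19/104=0.1827
Σ|p₁ᵢ − p₂ᵢ| = 0.0216 + 0.0066 + 0.0538 + 0.0553 + 0.1197 + 0.0533 + 0.1042 + 0.0111 = 0.4256
D = 1 − ½ × 0.4256 = 1 − 0.21280 = 0.78720

0.79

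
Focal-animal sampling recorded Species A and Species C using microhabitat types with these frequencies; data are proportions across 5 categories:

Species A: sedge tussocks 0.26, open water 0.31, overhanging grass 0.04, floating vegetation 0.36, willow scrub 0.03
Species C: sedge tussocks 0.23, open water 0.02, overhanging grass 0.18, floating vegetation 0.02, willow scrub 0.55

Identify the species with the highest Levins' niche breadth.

Σp_Aᵢ² = 0.26² + 0.31² + 0.04² + 0.36² + 0.03² = 0.0676 + 0.0961 + 0.0016 + 0.1296 + 0.0009 = 0.2958
B_A = 1 / 0.2958 = 3.3807
Σp_Cᵢ² = 0.23² + 0.02² + 0.18² + 0.02² + 0.55² = 0.0529 + 0.0004 + 0.0324 + 0.0004 + 0.3025 = 0.3886
B_C = 1 / 0.3886 = 2.5733
Highest B → broadest niche (most generalist): Species A (B = 3.38).

Species A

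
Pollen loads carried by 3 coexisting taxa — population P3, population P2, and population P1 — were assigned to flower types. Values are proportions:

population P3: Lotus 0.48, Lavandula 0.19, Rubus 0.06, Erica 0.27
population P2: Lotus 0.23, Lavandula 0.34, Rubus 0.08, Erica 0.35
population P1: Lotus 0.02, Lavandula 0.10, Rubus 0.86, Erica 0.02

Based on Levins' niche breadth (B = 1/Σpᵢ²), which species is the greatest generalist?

Σp_P3ᵢ² = 0.48² + 0.19² + 0.06² + 0.27² = 0.2304 + 0.0361 + 0.0036 + 0.0729 = 0.3430
B_P3 = 1 / 0.3430 = 2.9155
Σp_P2ᵢ² = 0.23² + 0.34² + 0.08² + 0.35² = 0.0529 + 0.1156 + 0.0064 + 0.1225 = 0.2974
B_P2 = 1 / 0.2974 = 3.3625
Σp_P1ᵢ² = 0.02² + 0.10² + 0.86² + 0.02² = 0.0004 + 0.0100 + 0.7396 + 0.0004 = 0.7504
B_P1 = 1 / 0.7504 = 1.3326
Highest B → broadest niche (most generalist): population P2 (B = 3.36).

population P2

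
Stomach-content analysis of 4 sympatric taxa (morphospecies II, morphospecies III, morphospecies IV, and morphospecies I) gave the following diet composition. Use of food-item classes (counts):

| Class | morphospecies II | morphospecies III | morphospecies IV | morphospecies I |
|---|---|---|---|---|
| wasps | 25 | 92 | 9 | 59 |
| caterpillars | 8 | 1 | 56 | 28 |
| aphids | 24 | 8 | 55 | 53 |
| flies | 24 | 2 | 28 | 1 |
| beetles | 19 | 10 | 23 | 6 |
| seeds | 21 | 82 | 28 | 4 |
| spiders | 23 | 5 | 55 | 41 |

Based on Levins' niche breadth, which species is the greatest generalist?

morphospecies II

Proportions for morphospecies II (n=144): 25/144=0.1736, 8/144=0.0556, 24/144=0.1667, 24/144=0.1667, 19/144=0.1319, 21/144=0.1458, 23/144=0.1597
Proportions for morphospecies III (n=200): 92/200=0.4600, 1/200=0.0050, 8/200=0.0400, 2/200=0.0100, 10/200=0.0500, 82/200=0.4100, 5/200=0.0250
Proportions for morphospecies IV (n=254): 9/254=0.0354, 56/254=0.2205, 55/254=0.2165, 28/254=0.1102, 23/254=0.0906, 28/254=0.1102, 55/254=0.2165
Proportions for morphospecies I (n=192): 59/192=0.3073, 28/192=0.1458, 53/192=0.2760, 1/192=0.0052, 6/192=0.0313, 4/192=0.0208, 41/192=0.2135
Σp_IIᵢ² = 0.1736² + 0.0556² + 0.1667² + 0.1667² + 0.1319² + 0.1458² + 0.1597² = 0.030137 + 0.003091 + 0.027789 + 0.027789 + 0.017398 + 0.021258 + 0.025504 = 0.152966
B_II = 1 / 0.152966 = 6.5374
Σp_IIIᵢ² = 0.4600² + 0.0050² + 0.0400² + 0.0100² + 0.0500² + 0.4100² + 0.0250² = 0.211600 + 0.000025 + 0.001600 + 0.000100 + 0.002500 + 0.168100 + 0.000625 = 0.384550
B_III = 1 / 0.384550 = 2.6004
Σp_IVᵢ² = 0.0354² + 0.2205² + 0.2165² + 0.1102² + 0.0906² + 0.1102² + 0.2165² = 0.001253 + 0.048620 + 0.046872 + 0.012144 + 0.008208 + 0.012144 + 0.046872 = 0.176113
B_IV = 1 / 0.176113 = 5.6782
Σp_Iᵢ² = 0.3073² + 0.1458² + 0.2760² + 0.0052² + 0.0313² + 0.0208² + 0.2135² = 0.094433 + 0.021258 + 0.076176 + 0.000027 + 0.000980 + 0.000433 + 0.045582 = 0.238889
B_I = 1 / 0.238889 = 4.1860
Highest B → broadest niche (most generalist): morphospecies II (B = 6.54).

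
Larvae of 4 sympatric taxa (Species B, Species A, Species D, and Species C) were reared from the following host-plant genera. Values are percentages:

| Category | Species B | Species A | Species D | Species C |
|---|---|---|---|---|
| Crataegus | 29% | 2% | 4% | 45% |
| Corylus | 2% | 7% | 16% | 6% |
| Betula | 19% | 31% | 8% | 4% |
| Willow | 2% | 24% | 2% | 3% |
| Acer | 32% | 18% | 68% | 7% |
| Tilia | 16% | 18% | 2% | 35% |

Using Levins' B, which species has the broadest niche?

Convert percentages to proportions (divide by 100).
Σp_Bᵢ² = 0.29² + 0.02² + 0.19² + 0.02² + 0.32² + 0.16² = 0.0841 + 0.0004 + 0.0361 + 0.0004 + 0.1024 + 0.0256 = 0.2490
B_B = 1 / 0.2490 = 4.0161
Σp_Aᵢ² = 0.02² + 0.07² + 0.31² + 0.24² + 0.18² + 0.18² = 0.0004 + 0.0049 + 0.0961 + 0.0576 + 0.0324 + 0.0324 = 0.2238
B_A = 1 / 0.2238 = 4.4683
Σp_Dᵢ² = 0.04² + 0.16² + 0.08² + 0.02² + 0.68² + 0.02² = 0.0016 + 0.0256 + 0.0064 + 0.0004 + 0.4624 + 0.0004 = 0.4968
B_D = 1 / 0.4968 = 2.0129
Σp_Cᵢ² = 0.45² + 0.06² + 0.04² + 0.03² + 0.07² + 0.35² = 0.2025 + 0.0036 + 0.0016 + 0.0009 + 0.0049 + 0.1225 = 0.3360
B_C = 1 / 0.3360 = 2.9762
Highest B → broadest niche (most generalist): Species A (B = 4.47).

Species A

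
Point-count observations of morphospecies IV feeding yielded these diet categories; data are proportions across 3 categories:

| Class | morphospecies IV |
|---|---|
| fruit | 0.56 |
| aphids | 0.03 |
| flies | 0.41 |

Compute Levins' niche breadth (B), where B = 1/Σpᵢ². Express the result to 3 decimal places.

2.072

Σpᵢ² = 0.56² + 0.03² + 0.41² = 0.3136 + 0.0009 + 0.1681 = 0.4826
B = 1 / 0.4826 = 2.07211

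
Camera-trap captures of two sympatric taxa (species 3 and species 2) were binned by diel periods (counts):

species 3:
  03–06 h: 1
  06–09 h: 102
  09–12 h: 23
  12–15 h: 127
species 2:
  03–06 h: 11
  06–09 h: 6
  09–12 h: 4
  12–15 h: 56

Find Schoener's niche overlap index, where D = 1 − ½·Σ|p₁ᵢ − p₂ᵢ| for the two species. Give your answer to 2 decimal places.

Proportions for species 3 (n=253): 1/253=0.0040, 102/253=0.4032, 23/253=0.0909, 127/253=0.5020
Proportions for species 2 (n=77): 11/77=0.1429, 6/77=0.0779, 4/77=0.0519, 56/77=0.7273
Σ|p₁ᵢ − p₂ᵢ| = 0.1389 + 0.3253 + 0.0390 + 0.2253 = 0.7285
D = 1 − ½ × 0.7285 = 1 − 0.36425 = 0.63575

0.64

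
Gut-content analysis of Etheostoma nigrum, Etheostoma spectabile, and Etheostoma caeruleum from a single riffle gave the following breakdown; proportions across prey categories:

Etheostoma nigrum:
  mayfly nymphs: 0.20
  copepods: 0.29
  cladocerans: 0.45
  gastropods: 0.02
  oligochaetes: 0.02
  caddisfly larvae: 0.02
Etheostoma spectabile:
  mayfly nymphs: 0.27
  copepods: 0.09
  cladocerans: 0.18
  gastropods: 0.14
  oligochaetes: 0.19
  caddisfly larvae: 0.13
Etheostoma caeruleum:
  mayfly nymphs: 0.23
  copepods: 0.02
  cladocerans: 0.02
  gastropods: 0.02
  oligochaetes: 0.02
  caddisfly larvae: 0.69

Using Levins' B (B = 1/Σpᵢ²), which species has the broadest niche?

Etheostoma spectabile

Σp_nigrᵢ² = 0.20² + 0.29² + 0.45² + 0.02² + 0.02² + 0.02² = 0.0400 + 0.0841 + 0.2025 + 0.0004 + 0.0004 + 0.0004 = 0.3278
B_nigr = 1 / 0.3278 = 3.0506
Σp_specᵢ² = 0.27² + 0.09² + 0.18² + 0.14² + 0.19² + 0.13² = 0.0729 + 0.0081 + 0.0324 + 0.0196 + 0.0361 + 0.0169 = 0.1860
B_spec = 1 / 0.1860 = 5.3763
Σp_caerᵢ² = 0.23² + 0.02² + 0.02² + 0.02² + 0.02² + 0.69² = 0.0529 + 0.0004 + 0.0004 + 0.0004 + 0.0004 + 0.4761 = 0.5306
B_caer = 1 / 0.5306 = 1.8847
Highest B → broadest niche (most generalist): Etheostoma spectabile (B = 5.38).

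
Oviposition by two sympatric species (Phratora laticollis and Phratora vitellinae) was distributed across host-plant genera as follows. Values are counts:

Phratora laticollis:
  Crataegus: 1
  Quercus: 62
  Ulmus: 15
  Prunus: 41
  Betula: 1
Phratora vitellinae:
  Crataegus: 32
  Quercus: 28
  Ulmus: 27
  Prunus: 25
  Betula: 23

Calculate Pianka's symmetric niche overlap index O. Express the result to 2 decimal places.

0.70

Proportions for Phratora laticollis (n=120): 1/120=0.0083, 62/120=0.5167, 15/120=0.1250, 41/120=0.3417, 1/120=0.0083
Proportions for Phratora vitellinae (n=135): 32/135=0.2370, 28/135=0.2074, 27/135=0.2000, 25/135=0.1852, 23/135=0.1704
Σ p₁ᵢp₂ᵢ = 0.001967 + 0.107164 + 0.025000 + 0.063283 + 0.001414 = 0.198828
Σp_1ᵢ² = 0.0083² + 0.5167² + 0.1250² + 0.3417² + 0.0083² = 0.000069 + 0.266979 + 0.015625 + 0.116759 + 0.000069 = 0.399501
Σp_2ᵢ² = 0.2370² + 0.2074² + 0.2000² + 0.1852² + 0.1704² = 0.056169 + 0.043015 + 0.040000 + 0.034299 + 0.029036 = 0.202519
O = 0.198828 / √(0.399501 × 0.202519) = 0.198828 / 0.2844408 = 0.6990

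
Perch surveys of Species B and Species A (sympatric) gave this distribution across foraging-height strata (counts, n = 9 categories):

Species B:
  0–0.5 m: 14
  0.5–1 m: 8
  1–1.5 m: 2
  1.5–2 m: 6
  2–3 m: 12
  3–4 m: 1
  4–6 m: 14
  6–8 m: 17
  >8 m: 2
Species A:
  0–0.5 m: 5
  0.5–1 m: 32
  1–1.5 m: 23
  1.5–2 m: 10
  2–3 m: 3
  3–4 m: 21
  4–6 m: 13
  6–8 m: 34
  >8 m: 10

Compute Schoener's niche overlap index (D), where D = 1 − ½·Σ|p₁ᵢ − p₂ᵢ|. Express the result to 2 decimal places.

Proportions for Species B (n=76): 14/76=0.1842, 8/76=0.1053, 2/76=0.0263, 6/76=0.0789, 12/76=0.1579, 1/76=0.0132, 14/76=0.1842, 17/76=0.2237, 2/76=0.0263
Proportions for Species A (n=151): 5/151=0.0331, 32/151=0.2119, 23/151=0.1523, 10/151=0.0662, 3/151=0.0199, 21/151=0.1391, 13/151=0.0861, 34/151=0.2252, 10/151=0.0662
Σ|p₁ᵢ − p₂ᵢ| = 0.1511 + 0.1066 + 0.1260 + 0.0127 + 0.1380 + 0.1259 + 0.0981 + 0.0015 + 0.0399 = 0.7998
D = 1 − ½ × 0.7998 = 1 − 0.39990 = 0.60010

0.60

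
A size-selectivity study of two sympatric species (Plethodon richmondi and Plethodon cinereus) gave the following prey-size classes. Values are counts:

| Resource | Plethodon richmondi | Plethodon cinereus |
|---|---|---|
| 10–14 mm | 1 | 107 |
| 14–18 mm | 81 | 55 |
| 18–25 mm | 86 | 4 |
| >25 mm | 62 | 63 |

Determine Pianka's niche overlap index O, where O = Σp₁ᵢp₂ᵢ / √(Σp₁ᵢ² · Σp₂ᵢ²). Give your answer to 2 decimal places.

Proportions for Plethodon richmondi (n=230): 1/230=0.0043, 81/230=0.3522, 86/230=0.3739, 62/230=0.2696
Proportions for Plethodon cinereus (n=229): 107/229=0.4672, 55/229=0.2402, 4/229=0.0175, 63/229=0.2751
Σ p₁ᵢp₂ᵢ = 0.002009 + 0.084598 + 0.006543 + 0.074167 = 0.167317
Σp_1ᵢ² = 0.0043² + 0.3522² + 0.3739² + 0.2696² = 0.000018 + 0.124045 + 0.139801 + 0.072684 = 0.336548
Σp_2ᵢ² = 0.4672² + 0.2402² + 0.0175² + 0.2751² = 0.218276 + 0.057696 + 0.000306 + 0.075680 = 0.351958
O = 0.167317 / √(0.336548 × 0.351958) = 0.167317 / 0.3441668 = 0.4862

0.49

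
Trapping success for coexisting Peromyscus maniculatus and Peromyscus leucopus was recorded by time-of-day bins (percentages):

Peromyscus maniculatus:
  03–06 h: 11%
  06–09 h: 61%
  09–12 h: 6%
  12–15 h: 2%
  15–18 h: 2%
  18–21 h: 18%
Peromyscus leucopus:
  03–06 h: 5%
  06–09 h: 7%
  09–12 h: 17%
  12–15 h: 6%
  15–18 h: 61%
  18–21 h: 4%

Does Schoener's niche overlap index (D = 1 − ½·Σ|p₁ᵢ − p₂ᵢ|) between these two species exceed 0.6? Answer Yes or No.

No

Convert percentages to proportions (divide by 100).
Σ|p₁ᵢ − p₂ᵢ| = 0.06 + 0.54 + 0.11 + 0.04 + 0.59 + 0.14 = 1.48
D = 1 − ½ × 1.48 = 1 − 0.740 = 0.2600
D = 0.2600 < 0.6 → No.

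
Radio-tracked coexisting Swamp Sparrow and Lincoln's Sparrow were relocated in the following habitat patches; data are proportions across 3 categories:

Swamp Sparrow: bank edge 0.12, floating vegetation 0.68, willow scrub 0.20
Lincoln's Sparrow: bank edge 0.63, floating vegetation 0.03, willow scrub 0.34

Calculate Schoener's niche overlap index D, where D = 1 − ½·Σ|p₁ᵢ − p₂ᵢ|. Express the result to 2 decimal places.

0.35

Σ|p₁ᵢ − p₂ᵢ| = 0.51 + 0.65 + 0.14 = 1.30
D = 1 − ½ × 1.30 = 1 − 0.650 = 0.3500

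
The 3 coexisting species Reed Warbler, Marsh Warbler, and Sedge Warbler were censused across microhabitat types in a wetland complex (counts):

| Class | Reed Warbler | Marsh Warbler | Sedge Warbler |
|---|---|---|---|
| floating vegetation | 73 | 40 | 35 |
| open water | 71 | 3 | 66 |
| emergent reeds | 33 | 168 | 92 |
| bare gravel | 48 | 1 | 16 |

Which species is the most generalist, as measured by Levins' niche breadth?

Proportions for Reed Warbler (n=225): 73/225=0.3244, 71/225=0.3156, 33/225=0.1467, 48/225=0.2133
Proportions for Marsh Warbler (n=212): 40/212=0.1887, 3/212=0.0142, 168/212=0.7925, 1/212=0.0047
Proportions for Sedge Warbler (n=209): 35/209=0.1675, 66/209=0.3158, 92/209=0.4402, 16/209=0.0766
Σp_Reedᵢ² = 0.3244² + 0.3156² + 0.1467² + 0.2133² = 0.105235 + 0.099603 + 0.021521 + 0.045497 = 0.271856
B_Reed = 1 / 0.271856 = 3.6784
Σp_Marsᵢ² = 0.1887² + 0.0142² + 0.7925² + 0.0047² = 0.035608 + 0.000202 + 0.628056 + 0.000022 = 0.663888
B_Mars = 1 / 0.663888 = 1.5063
Σp_Sedgᵢ² = 0.1675² + 0.3158² + 0.4402² + 0.0766² = 0.028056 + 0.099730 + 0.193776 + 0.005868 = 0.327430
B_Sedg = 1 / 0.327430 = 3.0541
Highest B → broadest niche (most generalist): Reed Warbler (B = 3.68).

Reed Warbler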